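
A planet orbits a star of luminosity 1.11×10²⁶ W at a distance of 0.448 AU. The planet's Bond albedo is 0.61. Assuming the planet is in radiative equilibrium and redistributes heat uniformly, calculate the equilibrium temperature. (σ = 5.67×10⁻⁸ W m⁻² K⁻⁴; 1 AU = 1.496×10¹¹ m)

d = 0.448 AU = 6.70×10¹⁰ m.
Flux: S = L/(4πd²) = 1.11×10²⁶/(4π×(6.70×10¹⁰)²) = 1970 W m⁻².
Energy balance: absorbed = emitted ⇒ πR²·S(1−A) = 4πR²·σT_eq⁴, so T_eq⁴ = S(1−A)/(4σ).
T_eq = [1970 × 0.39 / (4 × 5.67×10⁻⁸)]^(1/4) = (3.38×10⁹)^(1/4) = 241 K.

T_eq ≈ 241 K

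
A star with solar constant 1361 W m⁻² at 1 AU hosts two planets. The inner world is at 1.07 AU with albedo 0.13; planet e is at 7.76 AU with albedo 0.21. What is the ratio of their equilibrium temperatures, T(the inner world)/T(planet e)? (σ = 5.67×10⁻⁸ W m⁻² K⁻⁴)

T₁/T₂ ≈ 2.759

T_eq = [S₀(1−A)/(4σd²)]^(1/4), so T ∝ (1−A)^(1/4) / √d.
T₁ = [1361×0.87/(4×5.67×10⁻⁸×1.07²)]^(1/4) = 259.86 K.
T₂ = [1361×0.79/(4×5.67×10⁻⁸×7.76²)]^(1/4) = 94.20 K.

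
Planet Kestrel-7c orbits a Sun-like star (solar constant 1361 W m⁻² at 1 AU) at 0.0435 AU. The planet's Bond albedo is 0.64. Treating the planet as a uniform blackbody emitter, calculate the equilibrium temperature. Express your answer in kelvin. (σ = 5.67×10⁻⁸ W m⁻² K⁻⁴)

Flux at 0.0435 AU: S = 1361/0.0435² = 7.19×10⁵ W m⁻².
Energy balance: absorbed = emitted ⇒ πR²·S(1−A) = 4πR²·σT_eq⁴, so T_eq⁴ = S(1−A)/(4σ).
T_eq = [7.19×10⁵ × 0.36 / (4 × 5.67×10⁻⁸)]^(1/4) = (1.14×10¹²)^(1/4) = 1030 K.

T_eq ≈ 1030 K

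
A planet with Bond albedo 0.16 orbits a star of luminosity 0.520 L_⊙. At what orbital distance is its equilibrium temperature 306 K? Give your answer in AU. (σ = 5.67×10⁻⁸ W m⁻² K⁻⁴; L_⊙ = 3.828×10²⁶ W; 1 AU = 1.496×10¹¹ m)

L = 0.520 × 3.828×10²⁶ = 1.99×10²⁶ W.
From T_eq⁴ = L(1−A)/(16πσd²): d = √[L(1−A)/(16πσT_eq⁴)].
d = √[1.99×10²⁶ × 0.84 / (16π × 5.67×10⁻⁸ × (306)⁴)] = 8.18×10¹⁰ m = 0.547 AU.

d ≈ 0.547 AU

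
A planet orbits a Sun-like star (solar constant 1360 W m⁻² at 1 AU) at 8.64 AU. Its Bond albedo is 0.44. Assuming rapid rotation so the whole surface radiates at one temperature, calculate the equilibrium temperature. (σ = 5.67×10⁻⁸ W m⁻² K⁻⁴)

Flux at 8.64 AU: S = 1360/8.64² = 18.2 W m⁻².
Energy balance: absorbed = emitted ⇒ πR²·S(1−A) = 4πR²·σT_eq⁴, so T_eq⁴ = S(1−A)/(4σ).
T_eq = [18.2 × 0.56 / (4 × 5.67×10⁻⁸)]^(1/4) = (4.50×10⁷)^(1/4) = 81.9 K.

T_eq ≈ 81.9 K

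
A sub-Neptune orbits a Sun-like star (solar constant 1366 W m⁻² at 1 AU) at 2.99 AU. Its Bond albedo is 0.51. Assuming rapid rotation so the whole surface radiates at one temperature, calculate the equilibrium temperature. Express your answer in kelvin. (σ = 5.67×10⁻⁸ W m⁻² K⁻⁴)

Flux at 2.99 AU: S = 1366/2.99² = 153 W m⁻².
Energy balance: absorbed = emitted ⇒ πR²·S(1−A) = 4πR²·σT_eq⁴, so T_eq⁴ = S(1−A)/(4σ).
T_eq = [153 × 0.49 / (4 × 5.67×10⁻⁸)]^(1/4) = (3.30×10⁸)^(1/4) = 135 K.

T_eq ≈ 135 K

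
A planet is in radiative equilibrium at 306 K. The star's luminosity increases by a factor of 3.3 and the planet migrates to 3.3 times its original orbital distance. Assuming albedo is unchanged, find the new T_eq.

T_eq ∝ L^(1/4) · d^(−1/2).
T′ = 306 × 3.3^(1/4) / 3.3^(1/2) = 227 K.

T_eq ≈ 227 K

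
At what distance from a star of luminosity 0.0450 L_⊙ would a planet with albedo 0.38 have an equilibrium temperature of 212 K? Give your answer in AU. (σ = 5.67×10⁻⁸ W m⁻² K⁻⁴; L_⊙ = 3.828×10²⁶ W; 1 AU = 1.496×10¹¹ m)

d ≈ 0.288 AU

L = 0.0450 × 3.828×10²⁶ = 1.72×10²⁵ W.
From T_eq⁴ = L(1−A)/(16πσd²): d = √[L(1−A)/(16πσT_eq⁴)].
d = √[1.72×10²⁵ × 0.62 / (16π × 5.67×10⁻⁸ × (212)⁴)] = 4.31×10¹⁰ m = 0.288 AU.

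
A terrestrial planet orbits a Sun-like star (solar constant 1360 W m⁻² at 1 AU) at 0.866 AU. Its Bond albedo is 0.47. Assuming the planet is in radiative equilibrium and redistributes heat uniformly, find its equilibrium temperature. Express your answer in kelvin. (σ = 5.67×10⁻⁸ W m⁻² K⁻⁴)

T_eq ≈ 255 K

Flux at 0.866 AU: S = 1360/0.866² = 1810 W m⁻².
Energy balance: absorbed = emitted ⇒ πR²·S(1−A) = 4πR²·σT_eq⁴, so T_eq⁴ = S(1−A)/(4σ).
T_eq = [1810 × 0.53 / (4 × 5.67×10⁻⁸)]^(1/4) = (4.24×10⁹)^(1/4) = 255 K.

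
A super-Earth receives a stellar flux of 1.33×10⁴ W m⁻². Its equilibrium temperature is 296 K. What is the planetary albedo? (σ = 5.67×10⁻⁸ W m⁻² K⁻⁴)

A ≈ 0.87

From T_eq⁴ = S(1−A)/(4σ): 1−A = 4σT_eq⁴/S.
1−A = 4 × 5.67×10⁻⁸ × (296)⁴ / 1.33×10⁴ = 0.131.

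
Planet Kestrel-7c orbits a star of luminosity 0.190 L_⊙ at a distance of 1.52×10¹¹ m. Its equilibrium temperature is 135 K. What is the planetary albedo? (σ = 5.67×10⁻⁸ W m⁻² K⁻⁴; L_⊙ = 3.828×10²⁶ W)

A ≈ 0.70

L = 0.190 × 3.828×10²⁶ = 7.27×10²⁵ W.
Flux: S = L/(4πd²) = 7.27×10²⁵/(4π×(1.52×10¹¹)²) = 251 W m⁻².
From T_eq⁴ = S(1−A)/(4σ): 1−A = 4σT_eq⁴/S.
1−A = 4 × 5.67×10⁻⁸ × (135)⁴ / 251 = 0.301.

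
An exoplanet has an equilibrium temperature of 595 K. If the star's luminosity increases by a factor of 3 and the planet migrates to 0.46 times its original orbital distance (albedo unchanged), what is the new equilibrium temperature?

T_eq ∝ L^(1/4) · d^(−1/2).
T′ = 595 × 3^(1/4) / 0.46^(1/2) = 1150 K.

T_eq ≈ 1150 K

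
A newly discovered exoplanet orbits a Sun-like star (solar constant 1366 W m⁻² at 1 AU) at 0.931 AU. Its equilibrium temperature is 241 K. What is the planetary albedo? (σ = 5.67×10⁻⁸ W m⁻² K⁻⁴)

A ≈ 0.51

Flux at 0.931 AU: S = 1366/0.931² = 1580 W m⁻².
From T_eq⁴ = S(1−A)/(4σ): 1−A = 4σT_eq⁴/S.
1−A = 4 × 5.67×10⁻⁸ × (241)⁴ / 1580 = 0.485.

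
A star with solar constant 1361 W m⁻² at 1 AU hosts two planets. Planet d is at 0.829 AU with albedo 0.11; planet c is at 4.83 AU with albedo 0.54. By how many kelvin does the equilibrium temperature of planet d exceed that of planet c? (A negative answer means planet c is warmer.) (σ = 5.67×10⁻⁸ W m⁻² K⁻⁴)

ΔT ≈ 192.6 K

T_eq = [S₀(1−A)/(4σd²)]^(1/4), so T ∝ (1−A)^(1/4) / √d.
T₁ = [1361×0.89/(4×5.67×10⁻⁸×0.829²)]^(1/4) = 296.91 K.
T₂ = [1361×0.46/(4×5.67×10⁻⁸×4.83²)]^(1/4) = 104.30 K.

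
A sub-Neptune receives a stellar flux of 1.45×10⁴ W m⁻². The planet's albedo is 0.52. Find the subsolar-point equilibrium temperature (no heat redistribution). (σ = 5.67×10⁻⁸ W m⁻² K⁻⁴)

At the subsolar point the surface absorbs S(1−A) and emits σT⁴ per unit area — no factor of 4, since only the local patch is in balance.
T = [1.45×10⁴ × 0.48 / 5.67×10⁻⁸]^(1/4) = (1.23×10¹¹)^(1/4) = 592 K.

T_ss ≈ 592 K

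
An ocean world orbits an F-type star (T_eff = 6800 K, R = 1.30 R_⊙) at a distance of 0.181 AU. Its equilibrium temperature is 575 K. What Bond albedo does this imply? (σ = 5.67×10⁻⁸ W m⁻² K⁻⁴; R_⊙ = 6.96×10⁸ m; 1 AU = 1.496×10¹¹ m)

R_⋆ = 1.30 × 6.96×10⁸ = 9.05×10⁸ m.
d = 0.181 AU = 2.71×10¹⁰ m.
L = 4πR_⋆²σT_⋆⁴ = 4π(9.05×10⁸)² × 5.67×10⁻⁸ × (6800)⁴ = 1.25×10²⁷ W.
S = L/(4πd²) = 1.35×10⁵ W m⁻².
From T_eq⁴ = S(1−A)/(4σ): 1−A = 4σT_eq⁴/S.
1−A = 4 × 5.67×10⁻⁸ × (575)⁴ / 1.35×10⁵ = 0.183.

A ≈ 0.82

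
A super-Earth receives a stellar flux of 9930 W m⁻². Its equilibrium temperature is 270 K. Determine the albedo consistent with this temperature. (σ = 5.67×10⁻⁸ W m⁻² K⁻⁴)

From T_eq⁴ = S(1−A)/(4σ): 1−A = 4σT_eq⁴/S.
1−A = 4 × 5.67×10⁻⁸ × (270)⁴ / 9930 = 0.121.

A ≈ 0.88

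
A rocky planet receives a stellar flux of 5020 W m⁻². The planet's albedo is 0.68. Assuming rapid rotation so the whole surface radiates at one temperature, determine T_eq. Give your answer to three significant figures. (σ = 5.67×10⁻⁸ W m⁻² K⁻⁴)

T_eq ≈ 290 K

Energy balance: absorbed = emitted ⇒ πR²·S(1−A) = 4πR²·σT_eq⁴, so T_eq⁴ = S(1−A)/(4σ).
T_eq = [5020 × 0.32 / (4 × 5.67×10⁻⁸)]^(1/4) = (7.08×10⁹)^(1/4) = 290 K.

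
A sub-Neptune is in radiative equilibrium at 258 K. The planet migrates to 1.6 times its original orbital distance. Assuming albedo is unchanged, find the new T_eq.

T_eq ∝ L^(1/4) · d^(−1/2).
T′ = 258 / 1.6^(1/2) = 204 K.

T_eq ≈ 204 K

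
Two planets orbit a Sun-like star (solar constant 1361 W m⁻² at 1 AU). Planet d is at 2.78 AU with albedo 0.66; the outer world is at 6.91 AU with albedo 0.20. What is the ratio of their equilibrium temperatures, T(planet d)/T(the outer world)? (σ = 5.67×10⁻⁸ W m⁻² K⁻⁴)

T_eq = [S₀(1−A)/(4σd²)]^(1/4), so T ∝ (1−A)^(1/4) / √d.
T₁ = [1361×0.34/(4×5.67×10⁻⁸×2.78²)]^(1/4) = 127.47 K.
T₂ = [1361×0.80/(4×5.67×10⁻⁸×6.91²)]^(1/4) = 100.14 K.

T₁/T₂ ≈ 1.273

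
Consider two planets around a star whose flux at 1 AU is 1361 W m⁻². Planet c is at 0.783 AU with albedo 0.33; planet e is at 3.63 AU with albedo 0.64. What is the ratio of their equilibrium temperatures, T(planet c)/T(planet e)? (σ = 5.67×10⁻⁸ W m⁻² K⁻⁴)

T₁/T₂ ≈ 2.515

T_eq = [S₀(1−A)/(4σd²)]^(1/4), so T ∝ (1−A)^(1/4) / √d.
T₁ = [1361×0.67/(4×5.67×10⁻⁸×0.783²)]^(1/4) = 284.57 K.
T₂ = [1361×0.36/(4×5.67×10⁻⁸×3.63²)]^(1/4) = 113.16 K.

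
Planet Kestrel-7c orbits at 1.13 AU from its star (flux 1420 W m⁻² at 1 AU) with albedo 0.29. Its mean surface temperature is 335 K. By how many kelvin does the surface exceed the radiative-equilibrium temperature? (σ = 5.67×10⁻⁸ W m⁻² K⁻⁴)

S = 1420/1.13² = 1112 W m⁻².
T_eq = [S(1−A)/(4σ)]^(1/4) = [1112×0.71/(4×5.67×10⁻⁸)]^(1/4) = 242.9 K.
ΔT = T_surf − T_eq = 335 − 242.9.

ΔT ≈ 92.1 K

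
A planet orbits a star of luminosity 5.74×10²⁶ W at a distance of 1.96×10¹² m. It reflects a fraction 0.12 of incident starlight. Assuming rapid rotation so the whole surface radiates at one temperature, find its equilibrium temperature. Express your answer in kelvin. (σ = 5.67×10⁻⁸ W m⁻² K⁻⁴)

T_eq ≈ 82.4 K

Flux: S = L/(4πd²) = 5.74×10²⁶/(4π×(1.96×10¹²)²) = 11.9 W m⁻².
Energy balance: absorbed = emitted ⇒ πR²·S(1−A) = 4πR²·σT_eq⁴, so T_eq⁴ = S(1−A)/(4σ).
T_eq = [11.9 × 0.88 / (4 × 5.67×10⁻⁸)]^(1/4) = (4.61×10⁷)^(1/4) = 82.4 K.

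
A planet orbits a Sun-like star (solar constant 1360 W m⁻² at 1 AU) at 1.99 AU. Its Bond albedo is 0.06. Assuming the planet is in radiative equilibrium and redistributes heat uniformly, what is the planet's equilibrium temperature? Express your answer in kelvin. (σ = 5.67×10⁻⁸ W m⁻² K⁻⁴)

T_eq ≈ 194 K

Flux at 1.99 AU: S = 1360/1.99² = 343 W m⁻².
Energy balance: absorbed = emitted ⇒ πR²·S(1−A) = 4πR²·σT_eq⁴, so T_eq⁴ = S(1−A)/(4σ).
T_eq = [343 × 0.94 / (4 × 5.67×10⁻⁸)]^(1/4) = (1.42×10⁹)^(1/4) = 194 K.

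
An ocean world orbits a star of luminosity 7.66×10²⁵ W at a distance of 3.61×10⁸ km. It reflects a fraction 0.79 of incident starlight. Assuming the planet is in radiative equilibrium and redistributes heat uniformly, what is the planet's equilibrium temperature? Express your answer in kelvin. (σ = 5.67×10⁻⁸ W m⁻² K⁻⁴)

d = 3.61×10⁸ km = 3.61×10¹¹ m.
Flux: S = L/(4πd²) = 7.66×10²⁵/(4π×(3.61×10¹¹)²) = 46.8 W m⁻².
Energy balance: absorbed = emitted ⇒ πR²·S(1−A) = 4πR²·σT_eq⁴, so T_eq⁴ = S(1−A)/(4σ).
T_eq = [46.8 × 0.21 / (4 × 5.67×10⁻⁸)]^(1/4) = (4.33×10⁷)^(1/4) = 81.1 K.

T_eq ≈ 81.1 K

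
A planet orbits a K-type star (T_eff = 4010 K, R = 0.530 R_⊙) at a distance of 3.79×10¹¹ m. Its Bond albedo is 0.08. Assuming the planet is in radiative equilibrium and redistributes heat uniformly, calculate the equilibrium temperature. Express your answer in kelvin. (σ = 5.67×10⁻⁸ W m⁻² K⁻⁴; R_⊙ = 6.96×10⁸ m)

T_eq ≈ 86.6 K

R_⋆ = 0.530 × 6.96×10⁸ = 3.69×10⁸ m.
L = 4πR_⋆²σT_⋆⁴ = 4π(3.69×10⁸)² × 5.67×10⁻⁸ × (4010)⁴ = 2.51×10²⁵ W.
S = L/(4πd²) = 13.9 W m⁻².
Energy balance: absorbed = emitted ⇒ πR²·S(1−A) = 4πR²·σT_eq⁴, so T_eq⁴ = S(1−A)/(4σ).
T_eq = [13.9 × 0.92 / (4 × 5.67×10⁻⁸)]^(1/4) = (5.63×10⁷)^(1/4) = 86.6 K.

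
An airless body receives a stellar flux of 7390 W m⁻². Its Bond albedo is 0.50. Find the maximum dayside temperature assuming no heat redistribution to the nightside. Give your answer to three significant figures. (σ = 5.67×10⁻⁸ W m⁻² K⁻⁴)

T_ss ≈ 505 K

With no redistribution each surface element balances locally: S(1−A) = σT⁴.
T = [7390 × 0.50 / 5.67×10⁻⁸]^(1/4) = (6.52×10¹⁰)^(1/4) = 505 K.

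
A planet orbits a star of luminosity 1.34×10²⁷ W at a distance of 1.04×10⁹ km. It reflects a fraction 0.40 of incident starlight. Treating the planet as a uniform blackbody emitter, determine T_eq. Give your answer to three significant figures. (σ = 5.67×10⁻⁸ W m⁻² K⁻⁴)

d = 1.04×10⁹ km = 1.04×10¹² m.
Flux: S = L/(4πd²) = 1.34×10²⁷/(4π×(1.04×10¹²)²) = 98.6 W m⁻².
Energy balance: absorbed = emitted ⇒ πR²·S(1−A) = 4πR²·σT_eq⁴, so T_eq⁴ = S(1−A)/(4σ).
T_eq = [98.6 × 0.60 / (4 × 5.67×10⁻⁸)]^(1/4) = (2.61×10⁸)^(1/4) = 127 K.

T_eq ≈ 127 K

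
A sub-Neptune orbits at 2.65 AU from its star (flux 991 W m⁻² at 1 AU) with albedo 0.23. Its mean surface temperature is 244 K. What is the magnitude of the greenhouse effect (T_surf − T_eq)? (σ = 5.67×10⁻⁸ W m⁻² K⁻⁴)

S = 991/2.65² = 141.1 W m⁻².
T_eq = [S(1−A)/(4σ)]^(1/4) = [141.1×0.77/(4×5.67×10⁻⁸)]^(1/4) = 147.9 K.
ΔT = T_surf − T_eq = 244 − 147.9.

ΔT ≈ 96.1 K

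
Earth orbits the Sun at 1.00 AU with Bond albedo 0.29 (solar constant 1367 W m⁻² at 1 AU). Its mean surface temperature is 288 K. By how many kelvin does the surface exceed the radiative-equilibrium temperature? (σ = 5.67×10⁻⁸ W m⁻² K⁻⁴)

S = 1367/1.00² = 1367 W m⁻².
T_eq = [S(1−A)/(4σ)]^(1/4) = [1367×0.71/(4×5.67×10⁻⁸)]^(1/4) = 255.8 K.
ΔT = T_surf − T_eq = 288 − 255.8.

ΔT ≈ 32.2 K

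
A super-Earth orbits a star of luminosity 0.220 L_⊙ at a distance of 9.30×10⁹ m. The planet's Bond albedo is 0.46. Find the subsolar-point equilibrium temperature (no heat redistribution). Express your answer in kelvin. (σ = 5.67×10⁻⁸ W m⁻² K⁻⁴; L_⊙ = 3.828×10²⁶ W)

L = 0.220 × 3.828×10²⁶ = 8.42×10²⁵ W.
Flux: S = L/(4πd²) = 8.42×10²⁵/(4π×(9.30×10⁹)²) = 7.75×10⁴ W m⁻².
At the subsolar point the surface absorbs S(1−A) and emits σT⁴ per unit area — no factor of 4, since only the local patch is in balance.
T = [7.75×10⁴ × 0.54 / 5.67×10⁻⁸]^(1/4) = (7.38×10¹¹)^(1/4) = 927 K.

T_ss ≈ 927 K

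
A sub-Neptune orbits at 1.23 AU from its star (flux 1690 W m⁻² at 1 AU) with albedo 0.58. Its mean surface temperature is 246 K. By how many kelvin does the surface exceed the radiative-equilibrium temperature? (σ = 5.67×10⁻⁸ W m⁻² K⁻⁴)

S = 1690/1.23² = 1117 W m⁻².
T_eq = [S(1−A)/(4σ)]^(1/4) = [1117×0.42/(4×5.67×10⁻⁸)]^(1/4) = 213.3 K.
ΔT = T_surf − T_eq = 246 − 213.3.

ΔT ≈ 32.7 K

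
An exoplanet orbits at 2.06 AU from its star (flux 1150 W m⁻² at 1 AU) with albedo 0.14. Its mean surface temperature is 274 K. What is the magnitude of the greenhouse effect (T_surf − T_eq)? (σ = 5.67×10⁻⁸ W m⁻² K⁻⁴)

S = 1150/2.06² = 271.0 W m⁻².
T_eq = [S(1−A)/(4σ)]^(1/4) = [271.0×0.86/(4×5.67×10⁻⁸)]^(1/4) = 179.0 K.
ΔT = T_surf − T_eq = 274 − 179.0.

ΔT ≈ 95.0 K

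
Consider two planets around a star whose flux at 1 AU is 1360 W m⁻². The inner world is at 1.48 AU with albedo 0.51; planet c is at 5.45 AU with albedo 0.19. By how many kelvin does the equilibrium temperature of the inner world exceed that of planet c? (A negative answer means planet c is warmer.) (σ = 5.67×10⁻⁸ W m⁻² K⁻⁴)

ΔT ≈ 78.3 K

T_eq = [S₀(1−A)/(4σd²)]^(1/4), so T ∝ (1−A)^(1/4) / √d.
T₁ = [1360×0.49/(4×5.67×10⁻⁸×1.48²)]^(1/4) = 191.38 K.
T₂ = [1360×0.81/(4×5.67×10⁻⁸×5.45²)]^(1/4) = 113.08 K.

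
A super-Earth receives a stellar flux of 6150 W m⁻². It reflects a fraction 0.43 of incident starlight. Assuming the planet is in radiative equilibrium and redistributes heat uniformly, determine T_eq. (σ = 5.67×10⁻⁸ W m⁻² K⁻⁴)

T_eq ≈ 353 K

Energy balance: absorbed = emitted ⇒ πR²·S(1−A) = 4πR²·σT_eq⁴, so T_eq⁴ = S(1−A)/(4σ).
T_eq = [6150 × 0.57 / (4 × 5.67×10⁻⁸)]^(1/4) = (1.55×10¹⁰)^(1/4) = 353 K.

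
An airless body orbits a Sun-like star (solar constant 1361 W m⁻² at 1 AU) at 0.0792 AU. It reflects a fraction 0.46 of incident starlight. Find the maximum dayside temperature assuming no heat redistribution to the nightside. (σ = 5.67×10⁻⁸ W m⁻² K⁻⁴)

T_ss ≈ 1200 K

Flux at 0.0792 AU: S = 1361/0.0792² = 2.17×10⁵ W m⁻².
With no redistribution each surface element balances locally: S(1−A) = σT⁴.
T = [2.17×10⁵ × 0.54 / 5.67×10⁻⁸]^(1/4) = (2.07×10¹²)^(1/4) = 1200 K.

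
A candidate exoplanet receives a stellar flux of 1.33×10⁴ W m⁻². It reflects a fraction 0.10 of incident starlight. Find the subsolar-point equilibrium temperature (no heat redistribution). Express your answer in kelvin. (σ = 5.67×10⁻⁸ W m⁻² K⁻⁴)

At the subsolar point the surface absorbs S(1−A) and emits σT⁴ per unit area — no factor of 4, since only the local patch is in balance.
T = [1.33×10⁴ × 0.90 / 5.67×10⁻⁸]^(1/4) = (2.11×10¹¹)^(1/4) = 678 K.

T_ss ≈ 678 K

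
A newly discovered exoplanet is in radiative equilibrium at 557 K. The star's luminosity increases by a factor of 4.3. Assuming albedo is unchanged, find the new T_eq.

T_eq ≈ 802 K

T_eq ∝ L^(1/4) · d^(−1/2).
T′ = 557 × 4.3^(1/4) = 802 K.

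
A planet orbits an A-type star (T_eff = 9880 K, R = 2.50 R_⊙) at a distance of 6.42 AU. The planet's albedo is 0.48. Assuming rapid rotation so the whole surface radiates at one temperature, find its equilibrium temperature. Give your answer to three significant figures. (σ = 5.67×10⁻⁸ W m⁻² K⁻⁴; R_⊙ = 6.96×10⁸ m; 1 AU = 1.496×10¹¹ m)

R_⋆ = 2.50 × 6.96×10⁸ = 1.74×10⁹ m.
d = 6.42 AU = 9.60×10¹¹ m.
L = 4πR_⋆²σT_⋆⁴ = 4π(1.74×10⁹)² × 5.67×10⁻⁸ × (9880)⁴ = 2.06×10²⁸ W.
S = L/(4πd²) = 1770 W m⁻².
Energy balance: absorbed = emitted ⇒ πR²·S(1−A) = 4πR²·σT_eq⁴, so T_eq⁴ = S(1−A)/(4σ).
T_eq = [1770 × 0.52 / (4 × 5.67×10⁻⁸)]^(1/4) = (4.07×10⁹)^(1/4) = 253 K.

T_eq ≈ 253 K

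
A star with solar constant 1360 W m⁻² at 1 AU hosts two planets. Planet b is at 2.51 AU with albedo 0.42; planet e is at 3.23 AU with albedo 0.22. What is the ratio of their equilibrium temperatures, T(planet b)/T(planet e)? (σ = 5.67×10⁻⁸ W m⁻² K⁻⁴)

T_eq = [S₀(1−A)/(4σd²)]^(1/4), so T ∝ (1−A)^(1/4) / √d.
T₁ = [1360×0.58/(4×5.67×10⁻⁸×2.51²)]^(1/4) = 153.28 K.
T₂ = [1360×0.78/(4×5.67×10⁻⁸×3.23²)]^(1/4) = 145.51 K.

T₁/T₂ ≈ 1.053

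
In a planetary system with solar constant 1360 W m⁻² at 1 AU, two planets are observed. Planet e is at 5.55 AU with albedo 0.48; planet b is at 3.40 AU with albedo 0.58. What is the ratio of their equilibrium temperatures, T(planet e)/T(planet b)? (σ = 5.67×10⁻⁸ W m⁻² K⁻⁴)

T₁/T₂ ≈ 0.826

T_eq = [S₀(1−A)/(4σd²)]^(1/4), so T ∝ (1−A)^(1/4) / √d.
T₁ = [1360×0.52/(4×5.67×10⁻⁸×5.55²)]^(1/4) = 100.31 K.
T₂ = [1360×0.42/(4×5.67×10⁻⁸×3.40²)]^(1/4) = 121.49 K.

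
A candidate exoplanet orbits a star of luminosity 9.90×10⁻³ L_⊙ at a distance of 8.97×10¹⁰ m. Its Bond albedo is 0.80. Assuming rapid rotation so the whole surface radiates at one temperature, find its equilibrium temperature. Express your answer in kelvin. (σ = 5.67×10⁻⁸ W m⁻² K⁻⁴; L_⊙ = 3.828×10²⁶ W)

L = 9.90×10⁻³ × 3.828×10²⁶ = 3.79×10²⁴ W.
Flux: S = L/(4πd²) = 3.79×10²⁴/(4π×(8.97×10¹⁰)²) = 37.5 W m⁻².
Energy balance: absorbed = emitted ⇒ πR²·S(1−A) = 4πR²·σT_eq⁴, so T_eq⁴ = S(1−A)/(4σ).
T_eq = [37.5 × 0.20 / (4 × 5.67×10⁻⁸)]^(1/4) = (3.31×10⁷)^(1/4) = 75.8 K.

T_eq ≈ 75.8 K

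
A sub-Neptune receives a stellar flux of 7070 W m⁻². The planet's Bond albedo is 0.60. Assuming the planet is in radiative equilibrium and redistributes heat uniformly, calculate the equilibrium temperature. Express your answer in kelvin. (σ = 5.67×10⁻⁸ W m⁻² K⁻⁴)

Energy balance: absorbed = emitted ⇒ πR²·S(1−A) = 4πR²·σT_eq⁴, so T_eq⁴ = S(1−A)/(4σ).
T_eq = [7070 × 0.40 / (4 × 5.67×10⁻⁸)]^(1/4) = (1.25×10¹⁰)^(1/4) = 334 K.

T_eq ≈ 334 K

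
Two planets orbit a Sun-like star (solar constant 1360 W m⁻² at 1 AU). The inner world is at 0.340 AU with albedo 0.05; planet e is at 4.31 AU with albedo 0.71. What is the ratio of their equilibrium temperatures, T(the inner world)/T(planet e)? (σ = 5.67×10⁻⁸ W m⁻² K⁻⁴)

T_eq = [S₀(1−A)/(4σd²)]^(1/4), so T ∝ (1−A)^(1/4) / √d.
T₁ = [1360×0.95/(4×5.67×10⁻⁸×0.340²)]^(1/4) = 471.16 K.
T₂ = [1360×0.29/(4×5.67×10⁻⁸×4.31²)]^(1/4) = 98.36 K.

T₁/T₂ ≈ 4.790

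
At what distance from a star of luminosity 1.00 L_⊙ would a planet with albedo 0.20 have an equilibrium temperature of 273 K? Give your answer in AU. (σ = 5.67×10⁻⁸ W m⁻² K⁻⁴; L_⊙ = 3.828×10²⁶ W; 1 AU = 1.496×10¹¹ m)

L = 1.00 × 3.828×10²⁶ = 3.83×10²⁶ W.
From T_eq⁴ = L(1−A)/(16πσd²): d = √[L(1−A)/(16πσT_eq⁴)].
d = √[3.83×10²⁶ × 0.80 / (16π × 5.67×10⁻⁸ × (273)⁴)] = 1.39×10¹¹ m = 0.930 AU.

d ≈ 0.930 AU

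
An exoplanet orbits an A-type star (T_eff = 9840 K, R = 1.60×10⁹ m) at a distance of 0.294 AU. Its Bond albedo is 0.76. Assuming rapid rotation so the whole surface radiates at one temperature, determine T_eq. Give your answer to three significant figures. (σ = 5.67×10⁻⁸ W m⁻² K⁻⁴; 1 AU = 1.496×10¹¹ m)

d = 0.294 AU = 4.40×10¹⁰ m.
L = 4πR_⋆²σT_⋆⁴ = 4π(1.60×10⁹)² × 5.67×10⁻⁸ × (9840)⁴ = 1.71×10²⁸ W.
S = L/(4πd²) = 7.03×10⁵ W m⁻².
Energy balance: absorbed = emitted ⇒ πR²·S(1−A) = 4πR²·σT_eq⁴, so T_eq⁴ = S(1−A)/(4σ).
T_eq = [7.03×10⁵ × 0.24 / (4 × 5.67×10⁻⁸)]^(1/4) = (7.44×10¹¹)^(1/4) = 929 K.

T_eq ≈ 929 K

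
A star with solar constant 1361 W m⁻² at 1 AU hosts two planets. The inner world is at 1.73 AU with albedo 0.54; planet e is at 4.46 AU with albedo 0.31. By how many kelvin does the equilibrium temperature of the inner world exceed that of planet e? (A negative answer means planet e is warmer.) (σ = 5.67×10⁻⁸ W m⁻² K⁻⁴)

T_eq = [S₀(1−A)/(4σd²)]^(1/4), so T ∝ (1−A)^(1/4) / √d.
T₁ = [1361×0.46/(4×5.67×10⁻⁸×1.73²)]^(1/4) = 174.27 K.
T₂ = [1361×0.69/(4×5.67×10⁻⁸×4.46²)]^(1/4) = 120.12 K.

ΔT ≈ 54.2 K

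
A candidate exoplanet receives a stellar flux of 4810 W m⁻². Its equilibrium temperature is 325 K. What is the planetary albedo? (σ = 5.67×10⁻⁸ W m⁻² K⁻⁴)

From T_eq⁴ = S(1−A)/(4σ): 1−A = 4σT_eq⁴/S.
1−A = 4 × 5.67×10⁻⁸ × (325)⁴ / 4810 = 0.526.

A ≈ 0.47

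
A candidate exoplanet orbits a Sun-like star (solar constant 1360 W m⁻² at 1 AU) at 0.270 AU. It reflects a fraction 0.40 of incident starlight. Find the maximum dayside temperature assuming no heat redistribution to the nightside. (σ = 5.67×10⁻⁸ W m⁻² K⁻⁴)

Flux at 0.270 AU: S = 1360/0.270² = 1.87×10⁴ W m⁻².
With no redistribution each surface element balances locally: S(1−A) = σT⁴.
T = [1.87×10⁴ × 0.60 / 5.67×10⁻⁸]^(1/4) = (1.97×10¹¹)^(1/4) = 667 K.

T_ss ≈ 667 K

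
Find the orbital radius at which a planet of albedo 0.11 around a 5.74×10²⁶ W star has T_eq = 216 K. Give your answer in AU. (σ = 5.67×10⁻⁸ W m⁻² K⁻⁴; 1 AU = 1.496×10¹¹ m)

d ≈ 1.92 AU

From T_eq⁴ = L(1−A)/(16πσd²): d = √[L(1−A)/(16πσT_eq⁴)].
d = √[5.74×10²⁶ × 0.89 / (16π × 5.67×10⁻⁸ × (216)⁴)] = 2.87×10¹¹ m = 1.92 AU.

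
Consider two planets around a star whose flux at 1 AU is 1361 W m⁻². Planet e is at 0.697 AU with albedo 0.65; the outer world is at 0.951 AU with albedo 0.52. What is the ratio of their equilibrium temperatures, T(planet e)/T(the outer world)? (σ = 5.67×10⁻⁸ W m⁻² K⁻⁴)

T_eq = [S₀(1−A)/(4σd²)]^(1/4), so T ∝ (1−A)^(1/4) / √d.
T₁ = [1361×0.35/(4×5.67×10⁻⁸×0.697²)]^(1/4) = 256.42 K.
T₂ = [1361×0.48/(4×5.67×10⁻⁸×0.951²)]^(1/4) = 237.56 K.

T₁/T₂ ≈ 1.079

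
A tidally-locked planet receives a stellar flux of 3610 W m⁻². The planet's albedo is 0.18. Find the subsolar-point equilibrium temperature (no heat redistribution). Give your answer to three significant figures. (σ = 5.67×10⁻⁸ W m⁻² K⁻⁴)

T_ss ≈ 478 K

At the subsolar point the surface absorbs S(1−A) and emits σT⁴ per unit area — no factor of 4, since only the local patch is in balance.
T = [3610 × 0.82 / 5.67×10⁻⁸]^(1/4) = (5.22×10¹⁰)^(1/4) = 478 K.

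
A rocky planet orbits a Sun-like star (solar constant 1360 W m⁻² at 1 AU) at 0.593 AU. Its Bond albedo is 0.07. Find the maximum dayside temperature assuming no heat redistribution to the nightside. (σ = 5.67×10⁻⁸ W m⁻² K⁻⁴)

Flux at 0.593 AU: S = 1360/0.593² = 3870 W m⁻².
With no redistribution each surface element balances locally: S(1−A) = σT⁴.
T = [3870 × 0.93 / 5.67×10⁻⁸]^(1/4) = (6.34×10¹⁰)^(1/4) = 502 K.

T_ss ≈ 502 K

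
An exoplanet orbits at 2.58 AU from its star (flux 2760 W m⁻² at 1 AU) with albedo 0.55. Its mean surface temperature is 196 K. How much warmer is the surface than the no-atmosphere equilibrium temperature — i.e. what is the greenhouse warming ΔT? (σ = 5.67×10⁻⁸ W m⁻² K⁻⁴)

S = 2760/2.58² = 414.6 W m⁻².
T_eq = [S(1−A)/(4σ)]^(1/4) = [414.6×0.45/(4×5.67×10⁻⁸)]^(1/4) = 169.4 K.
ΔT = T_surf − T_eq = 196 − 169.4.

ΔT ≈ 26.6 K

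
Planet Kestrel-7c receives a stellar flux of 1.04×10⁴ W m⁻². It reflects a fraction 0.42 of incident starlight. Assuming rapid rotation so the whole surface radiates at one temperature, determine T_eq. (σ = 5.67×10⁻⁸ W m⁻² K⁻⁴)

T_eq ≈ 404 K

Energy balance: absorbed = emitted ⇒ πR²·S(1−A) = 4πR²·σT_eq⁴, so T_eq⁴ = S(1−A)/(4σ).
T_eq = [1.04×10⁴ × 0.58 / (4 × 5.67×10⁻⁸)]^(1/4) = (2.66×10¹⁰)^(1/4) = 404 K.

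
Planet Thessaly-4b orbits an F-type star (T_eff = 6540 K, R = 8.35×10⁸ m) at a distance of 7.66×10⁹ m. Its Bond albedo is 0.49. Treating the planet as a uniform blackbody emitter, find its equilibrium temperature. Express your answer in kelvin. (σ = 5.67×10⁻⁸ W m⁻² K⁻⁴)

T_eq ≈ 1290 K

L = 4πR_⋆²σT_⋆⁴ = 4π(8.35×10⁸)² × 5.67×10⁻⁸ × (6540)⁴ = 9.09×10²⁶ W.
S = L/(4πd²) = 1.23×10⁶ W m⁻².
Energy balance: absorbed = emitted ⇒ πR²·S(1−A) = 4πR²·σT_eq⁴, so T_eq⁴ = S(1−A)/(4σ).
T_eq = [1.23×10⁶ × 0.51 / (4 × 5.67×10⁻⁸)]^(1/4) = (2.77×10¹²)^(1/4) = 1290 K.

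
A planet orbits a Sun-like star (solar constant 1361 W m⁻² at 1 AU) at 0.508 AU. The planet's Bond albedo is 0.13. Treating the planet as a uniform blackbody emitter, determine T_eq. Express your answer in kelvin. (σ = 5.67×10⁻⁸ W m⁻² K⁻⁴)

T_eq ≈ 377 K

Flux at 0.508 AU: S = 1361/0.508² = 5270 W m⁻².
Energy balance: absorbed = emitted ⇒ πR²·S(1−A) = 4πR²·σT_eq⁴, so T_eq⁴ = S(1−A)/(4σ).
T_eq = [5270 × 0.87 / (4 × 5.67×10⁻⁸)]^(1/4) = (2.02×10¹⁰)^(1/4) = 377 K.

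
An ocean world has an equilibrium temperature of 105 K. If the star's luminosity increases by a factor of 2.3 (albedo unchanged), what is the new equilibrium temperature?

T_eq ∝ L^(1/4) · d^(−1/2).
T′ = 105 × 2.3^(1/4) = 129 K.

T_eq ≈ 129 K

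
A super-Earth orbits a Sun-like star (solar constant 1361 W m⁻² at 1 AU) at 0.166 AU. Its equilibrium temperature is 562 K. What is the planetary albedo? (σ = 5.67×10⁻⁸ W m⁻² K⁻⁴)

A ≈ 0.54

Flux at 0.166 AU: S = 1361/0.166² = 4.94×10⁴ W m⁻².
From T_eq⁴ = S(1−A)/(4σ): 1−A = 4σT_eq⁴/S.
1−A = 4 × 5.67×10⁻⁸ × (562)⁴ / 4.94×10⁴ = 0.458.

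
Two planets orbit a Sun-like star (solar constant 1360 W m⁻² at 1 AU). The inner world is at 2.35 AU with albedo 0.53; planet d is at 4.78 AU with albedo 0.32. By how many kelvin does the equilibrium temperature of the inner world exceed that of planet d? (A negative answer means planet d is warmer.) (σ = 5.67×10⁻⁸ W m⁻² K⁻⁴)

ΔT ≈ 34.7 K

T_eq = [S₀(1−A)/(4σd²)]^(1/4), so T ∝ (1−A)^(1/4) / √d.
T₁ = [1360×0.47/(4×5.67×10⁻⁸×2.35²)]^(1/4) = 150.30 K.
T₂ = [1360×0.68/(4×5.67×10⁻⁸×4.78²)]^(1/4) = 115.58 K.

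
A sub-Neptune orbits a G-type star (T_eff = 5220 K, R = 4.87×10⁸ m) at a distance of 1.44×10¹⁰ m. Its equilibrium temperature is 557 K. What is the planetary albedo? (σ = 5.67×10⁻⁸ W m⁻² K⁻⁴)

L = 4πR_⋆²σT_⋆⁴ = 4π(4.87×10⁸)² × 5.67×10⁻⁸ × (5220)⁴ = 1.25×10²⁶ W.
S = L/(4πd²) = 4.82×10⁴ W m⁻².
From T_eq⁴ = S(1−A)/(4σ): 1−A = 4σT_eq⁴/S.
1−A = 4 × 5.67×10⁻⁸ × (557)⁴ / 4.82×10⁴ = 0.453.

A ≈ 0.55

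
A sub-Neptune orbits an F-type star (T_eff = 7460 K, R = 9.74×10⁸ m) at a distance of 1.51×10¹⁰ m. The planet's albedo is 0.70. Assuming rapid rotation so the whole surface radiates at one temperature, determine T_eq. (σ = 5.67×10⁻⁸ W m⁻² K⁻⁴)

L = 4πR_⋆²σT_⋆⁴ = 4π(9.74×10⁸)² × 5.67×10⁻⁸ × (7460)⁴ = 2.09×10²⁷ W.
S = L/(4πd²) = 7.31×10⁵ W m⁻².
Energy balance: absorbed = emitted ⇒ πR²·S(1−A) = 4πR²·σT_eq⁴, so T_eq⁴ = S(1−A)/(4σ).
T_eq = [7.31×10⁵ × 0.30 / (4 × 5.67×10⁻⁸)]^(1/4) = (9.66×10¹¹)^(1/4) = 992 K.

T_eq ≈ 992 K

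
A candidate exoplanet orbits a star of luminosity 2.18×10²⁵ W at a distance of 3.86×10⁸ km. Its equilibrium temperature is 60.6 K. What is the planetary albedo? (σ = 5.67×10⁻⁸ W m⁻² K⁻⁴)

d = 3.86×10⁸ km = 3.86×10¹¹ m.
Flux: S = L/(4πd²) = 2.18×10²⁵/(4π×(3.86×10¹¹)²) = 11.6 W m⁻².
From T_eq⁴ = S(1−A)/(4σ): 1−A = 4σT_eq⁴/S.
1−A = 4 × 5.67×10⁻⁸ × (60.6)⁴ / 11.6 = 0.263.

A ≈ 0.74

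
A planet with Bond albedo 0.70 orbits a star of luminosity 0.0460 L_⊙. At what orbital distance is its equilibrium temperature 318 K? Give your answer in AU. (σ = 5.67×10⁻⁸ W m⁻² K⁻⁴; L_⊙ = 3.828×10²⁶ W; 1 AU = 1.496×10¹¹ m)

d ≈ 0.0900 AU

L = 0.0460 × 3.828×10²⁶ = 1.76×10²⁵ W.
From T_eq⁴ = L(1−A)/(16πσd²): d = √[L(1−A)/(16πσT_eq⁴)].
d = √[1.76×10²⁵ × 0.30 / (16π × 5.67×10⁻⁸ × (318)⁴)] = 1.35×10¹⁰ m = 0.0900 AU.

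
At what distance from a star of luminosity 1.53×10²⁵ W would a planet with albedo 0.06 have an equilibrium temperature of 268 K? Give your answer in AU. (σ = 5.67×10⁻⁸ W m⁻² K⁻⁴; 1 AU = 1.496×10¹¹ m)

d ≈ 0.209 AU

From T_eq⁴ = L(1−A)/(16πσd²): d = √[L(1−A)/(16πσT_eq⁴)].
d = √[1.53×10²⁵ × 0.94 / (16π × 5.67×10⁻⁸ × (268)⁴)] = 3.13×10¹⁰ m = 0.209 AU.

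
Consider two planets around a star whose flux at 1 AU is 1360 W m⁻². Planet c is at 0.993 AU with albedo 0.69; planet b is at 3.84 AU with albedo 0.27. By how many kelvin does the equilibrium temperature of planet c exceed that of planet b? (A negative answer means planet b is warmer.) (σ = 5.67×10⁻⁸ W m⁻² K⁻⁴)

T_eq = [S₀(1−A)/(4σd²)]^(1/4), so T ∝ (1−A)^(1/4) / √d.
T₁ = [1360×0.31/(4×5.67×10⁻⁸×0.993²)]^(1/4) = 208.37 K.
T₂ = [1360×0.73/(4×5.67×10⁻⁸×3.84²)]^(1/4) = 131.26 K.

ΔT ≈ 77.1 K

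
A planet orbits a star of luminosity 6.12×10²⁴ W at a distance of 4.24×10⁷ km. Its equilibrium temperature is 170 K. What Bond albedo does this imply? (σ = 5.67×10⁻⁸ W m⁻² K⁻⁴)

d = 4.24×10⁷ km = 4.24×10¹⁰ m.
Flux: S = L/(4πd²) = 6.12×10²⁴/(4π×(4.24×10¹⁰)²) = 271 W m⁻².
From T_eq⁴ = S(1−A)/(4σ): 1−A = 4σT_eq⁴/S.
1−A = 4 × 5.67×10⁻⁸ × (170)⁴ / 271 = 0.699.

A ≈ 0.30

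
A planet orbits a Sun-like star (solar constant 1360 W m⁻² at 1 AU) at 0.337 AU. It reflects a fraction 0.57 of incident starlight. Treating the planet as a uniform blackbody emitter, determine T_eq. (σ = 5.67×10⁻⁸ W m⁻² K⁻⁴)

T_eq ≈ 388 K

Flux at 0.337 AU: S = 1360/0.337² = 1.20×10⁴ W m⁻².
Energy balance: absorbed = emitted ⇒ πR²·S(1−A) = 4πR²·σT_eq⁴, so T_eq⁴ = S(1−A)/(4σ).
T_eq = [1.20×10⁴ × 0.43 / (4 × 5.67×10⁻⁸)]^(1/4) = (2.27×10¹⁰)^(1/4) = 388 K.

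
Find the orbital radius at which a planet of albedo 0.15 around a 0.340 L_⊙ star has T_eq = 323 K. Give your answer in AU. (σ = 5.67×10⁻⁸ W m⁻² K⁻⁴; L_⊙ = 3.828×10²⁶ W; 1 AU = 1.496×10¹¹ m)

d ≈ 0.399 AU

L = 0.340 × 3.828×10²⁶ = 1.30×10²⁶ W.
From T_eq⁴ = L(1−A)/(16πσd²): d = √[L(1−A)/(16πσT_eq⁴)].
d = √[1.30×10²⁶ × 0.85 / (16π × 5.67×10⁻⁸ × (323)⁴)] = 5.97×10¹⁰ m = 0.399 AU.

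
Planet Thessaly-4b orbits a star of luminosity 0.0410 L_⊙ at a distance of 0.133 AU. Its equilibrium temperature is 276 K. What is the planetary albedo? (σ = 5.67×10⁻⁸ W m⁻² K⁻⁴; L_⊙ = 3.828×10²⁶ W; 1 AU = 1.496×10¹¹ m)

d = 0.133 AU = 1.99×10¹⁰ m.
L = 0.0410 × 3.828×10²⁶ = 1.57×10²⁵ W.
Flux: S = L/(4πd²) = 1.57×10²⁵/(4π×(1.99×10¹⁰)²) = 3150 W m⁻².
From T_eq⁴ = S(1−A)/(4σ): 1−A = 4σT_eq⁴/S.
1−A = 4 × 5.67×10⁻⁸ × (276)⁴ / 3150 = 0.417.

A ≈ 0.58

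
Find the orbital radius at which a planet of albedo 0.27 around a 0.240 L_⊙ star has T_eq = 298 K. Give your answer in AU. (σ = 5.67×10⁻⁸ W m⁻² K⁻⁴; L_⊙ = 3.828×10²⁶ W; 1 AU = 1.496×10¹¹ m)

L = 0.240 × 3.828×10²⁶ = 9.19×10²⁵ W.
From T_eq⁴ = L(1−A)/(16πσd²): d = √[L(1−A)/(16πσT_eq⁴)].
d = √[9.19×10²⁵ × 0.73 / (16π × 5.67×10⁻⁸ × (298)⁴)] = 5.46×10¹⁰ m = 0.365 AU.

d ≈ 0.365 AU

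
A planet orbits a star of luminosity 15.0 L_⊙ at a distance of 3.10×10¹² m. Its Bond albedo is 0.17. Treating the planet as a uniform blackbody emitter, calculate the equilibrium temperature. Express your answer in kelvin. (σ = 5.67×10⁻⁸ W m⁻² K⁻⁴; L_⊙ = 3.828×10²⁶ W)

T_eq ≈ 115 K

L = 15.0 × 3.828×10²⁶ = 5.74×10²⁷ W.
Flux: S = L/(4πd²) = 5.74×10²⁷/(4π×(3.10×10¹²)²) = 47.5 W m⁻².
Energy balance: absorbed = emitted ⇒ πR²·S(1−A) = 4πR²·σT_eq⁴, so T_eq⁴ = S(1−A)/(4σ).
T_eq = [47.5 × 0.83 / (4 × 5.67×10⁻⁸)]^(1/4) = (1.74×10⁸)^(1/4) = 115 K.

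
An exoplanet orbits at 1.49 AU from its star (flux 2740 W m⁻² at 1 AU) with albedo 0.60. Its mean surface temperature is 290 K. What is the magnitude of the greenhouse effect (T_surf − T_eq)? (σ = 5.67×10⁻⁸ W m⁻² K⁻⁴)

ΔT ≈ 74.0 K

S = 2740/1.49² = 1234 W m⁻².
T_eq = [S(1−A)/(4σ)]^(1/4) = [1234×0.40/(4×5.67×10⁻⁸)]^(1/4) = 216.0 K.
ΔT = T_surf − T_eq = 290 − 216.0.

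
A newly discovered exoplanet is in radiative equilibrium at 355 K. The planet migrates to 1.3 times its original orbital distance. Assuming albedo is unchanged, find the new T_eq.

T_eq ∝ L^(1/4) · d^(−1/2).
T′ = 355 / 1.3^(1/2) = 311 K.

T_eq ≈ 311 K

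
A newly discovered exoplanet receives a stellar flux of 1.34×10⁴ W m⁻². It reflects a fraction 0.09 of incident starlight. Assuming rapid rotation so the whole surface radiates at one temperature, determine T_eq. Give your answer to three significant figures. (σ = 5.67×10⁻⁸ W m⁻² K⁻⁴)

Energy balance: absorbed = emitted ⇒ πR²·S(1−A) = 4πR²·σT_eq⁴, so T_eq⁴ = S(1−A)/(4σ).
T_eq = [1.34×10⁴ × 0.91 / (4 × 5.67×10⁻⁸)]^(1/4) = (5.38×10¹⁰)^(1/4) = 482 K.

T_eq ≈ 482 K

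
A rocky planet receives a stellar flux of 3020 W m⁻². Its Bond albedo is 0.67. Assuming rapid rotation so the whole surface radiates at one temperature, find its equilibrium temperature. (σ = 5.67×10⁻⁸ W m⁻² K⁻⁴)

Energy balance: absorbed = emitted ⇒ πR²·S(1−A) = 4πR²·σT_eq⁴, so T_eq⁴ = S(1−A)/(4σ).
T_eq = [3020 × 0.33 / (4 × 5.67×10⁻⁸)]^(1/4) = (4.39×10⁹)^(1/4) = 257 K.

T_eq ≈ 257 K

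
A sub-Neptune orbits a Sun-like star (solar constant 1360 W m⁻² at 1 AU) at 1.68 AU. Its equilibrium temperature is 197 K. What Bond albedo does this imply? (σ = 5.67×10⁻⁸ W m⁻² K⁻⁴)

A ≈ 0.29

Flux at 1.68 AU: S = 1360/1.68² = 482 W m⁻².
From T_eq⁴ = S(1−A)/(4σ): 1−A = 4σT_eq⁴/S.
1−A = 4 × 5.67×10⁻⁸ × (197)⁴ / 482 = 0.709.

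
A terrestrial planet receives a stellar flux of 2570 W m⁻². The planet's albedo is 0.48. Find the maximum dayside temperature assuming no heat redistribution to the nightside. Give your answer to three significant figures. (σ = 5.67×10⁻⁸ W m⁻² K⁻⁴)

With no redistribution each surface element balances locally: S(1−A) = σT⁴.
T = [2570 × 0.52 / 5.67×10⁻⁸]^(1/4) = (2.36×10¹⁰)^(1/4) = 392 K.

T_ss ≈ 392 K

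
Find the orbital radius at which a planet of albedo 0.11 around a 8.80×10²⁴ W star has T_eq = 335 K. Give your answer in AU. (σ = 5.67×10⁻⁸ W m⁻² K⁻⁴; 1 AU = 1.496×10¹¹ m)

From T_eq⁴ = L(1−A)/(16πσd²): d = √[L(1−A)/(16πσT_eq⁴)].
d = √[8.80×10²⁴ × 0.89 / (16π × 5.67×10⁻⁸ × (335)⁴)] = 1.48×10¹⁰ m = 0.0987 AU.

d ≈ 0.0987 AU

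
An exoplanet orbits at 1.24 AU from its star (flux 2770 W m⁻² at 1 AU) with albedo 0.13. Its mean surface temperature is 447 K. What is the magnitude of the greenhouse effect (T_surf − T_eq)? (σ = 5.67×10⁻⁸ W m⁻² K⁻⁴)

ΔT ≈ 158.7 K

S = 2770/1.24² = 1802 W m⁻².
T_eq = [S(1−A)/(4σ)]^(1/4) = [1802×0.87/(4×5.67×10⁻⁸)]^(1/4) = 288.3 K.
ΔT = T_surf − T_eq = 447 − 288.3.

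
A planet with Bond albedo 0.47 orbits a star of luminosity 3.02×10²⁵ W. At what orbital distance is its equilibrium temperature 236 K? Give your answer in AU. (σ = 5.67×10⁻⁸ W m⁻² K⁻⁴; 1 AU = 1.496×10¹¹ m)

d ≈ 0.284 AU

From T_eq⁴ = L(1−A)/(16πσd²): d = √[L(1−A)/(16πσT_eq⁴)].
d = √[3.02×10²⁵ × 0.53 / (16π × 5.67×10⁻⁸ × (236)⁴)] = 4.25×10¹⁰ m = 0.284 AU.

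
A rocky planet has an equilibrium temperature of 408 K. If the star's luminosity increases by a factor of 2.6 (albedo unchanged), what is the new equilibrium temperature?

T_eq ≈ 518 K

T_eq ∝ L^(1/4) · d^(−1/2).
T′ = 408 × 2.6^(1/4) = 518 K.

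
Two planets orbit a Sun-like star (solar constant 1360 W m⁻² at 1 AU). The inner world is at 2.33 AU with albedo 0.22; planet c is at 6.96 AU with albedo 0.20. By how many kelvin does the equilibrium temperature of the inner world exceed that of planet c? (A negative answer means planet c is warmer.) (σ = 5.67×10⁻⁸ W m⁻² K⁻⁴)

ΔT ≈ 71.6 K

T_eq = [S₀(1−A)/(4σd²)]^(1/4), so T ∝ (1−A)^(1/4) / √d.
T₁ = [1360×0.78/(4×5.67×10⁻⁸×2.33²)]^(1/4) = 171.32 K.
T₂ = [1360×0.80/(4×5.67×10⁻⁸×6.96²)]^(1/4) = 99.76 K.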